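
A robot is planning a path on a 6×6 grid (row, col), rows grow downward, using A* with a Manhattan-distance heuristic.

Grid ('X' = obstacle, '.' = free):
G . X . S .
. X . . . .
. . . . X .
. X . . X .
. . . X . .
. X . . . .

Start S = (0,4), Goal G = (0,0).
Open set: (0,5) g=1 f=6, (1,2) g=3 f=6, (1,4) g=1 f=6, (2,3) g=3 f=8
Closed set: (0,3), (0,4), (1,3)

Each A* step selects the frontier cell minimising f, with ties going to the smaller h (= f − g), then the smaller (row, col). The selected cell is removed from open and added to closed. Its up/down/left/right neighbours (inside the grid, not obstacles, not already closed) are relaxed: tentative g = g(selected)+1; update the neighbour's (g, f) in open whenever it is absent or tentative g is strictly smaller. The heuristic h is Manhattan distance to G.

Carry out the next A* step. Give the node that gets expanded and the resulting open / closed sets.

expanded=(1,2); open=[(0,5) g=1 f=6, (1,4) g=1 f=6, (2,2) g=4 f=8, (2,3) g=3 f=8]; closed=[(0,3), (0,4), (1,2), (1,3)]

step 1: expand (1,2) (f=6, h=3) → closed; open now [(0,5) g=1 f=6, (1,4) g=1 f=6, (2,2) g=4 f=8, (2,3) g=3 f=8]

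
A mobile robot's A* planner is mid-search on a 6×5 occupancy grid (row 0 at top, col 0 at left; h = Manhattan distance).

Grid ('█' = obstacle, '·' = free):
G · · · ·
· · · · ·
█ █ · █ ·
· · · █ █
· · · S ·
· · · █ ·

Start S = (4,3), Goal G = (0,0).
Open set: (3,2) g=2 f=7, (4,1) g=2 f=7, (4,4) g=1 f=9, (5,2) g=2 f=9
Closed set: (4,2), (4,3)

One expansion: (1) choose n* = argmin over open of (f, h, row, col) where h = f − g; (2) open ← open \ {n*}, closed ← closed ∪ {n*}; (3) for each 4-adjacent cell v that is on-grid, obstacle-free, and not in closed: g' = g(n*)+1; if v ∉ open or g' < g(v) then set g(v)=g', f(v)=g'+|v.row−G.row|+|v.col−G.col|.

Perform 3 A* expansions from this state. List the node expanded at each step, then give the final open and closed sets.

order=[(3,2) → (2,2) → (1,2)]; open=[(0,2) g=5 f=7, (1,1) g=5 f=7, (1,3) g=5 f=9, (3,1) g=3 f=7, (4,1) g=2 f=7, (4,4) g=1 f=9, (5,2) g=2 f=9]; closed=[(1,2), (2,2), (3,2), (4,2), (4,3)]

step 1: expand (3,2) (f=7, h=5) → closed; open now [(2,2) g=3 f=7, (3,1) g=3 f=7, (4,1) g=2 f=7, (4,4) g=1 f=9, (5,2) g=2 f=9]
step 2: expand (2,2) (f=7, h=4) → closed; open now [(1,2) g=4 f=7, (3,1) g=3 f=7, (4,1) g=2 f=7, (4,4) g=1 f=9, (5,2) g=2 f=9]
step 3: expand (1,2) (f=7, h=3) → closed; open now [(0,2) g=5 f=7, (1,1) g=5 f=7, (1,3) g=5 f=9, (3,1) g=3 f=7, (4,1) g=2 f=7, (4,4) g=1 f=9, (5,2) g=2 f=9]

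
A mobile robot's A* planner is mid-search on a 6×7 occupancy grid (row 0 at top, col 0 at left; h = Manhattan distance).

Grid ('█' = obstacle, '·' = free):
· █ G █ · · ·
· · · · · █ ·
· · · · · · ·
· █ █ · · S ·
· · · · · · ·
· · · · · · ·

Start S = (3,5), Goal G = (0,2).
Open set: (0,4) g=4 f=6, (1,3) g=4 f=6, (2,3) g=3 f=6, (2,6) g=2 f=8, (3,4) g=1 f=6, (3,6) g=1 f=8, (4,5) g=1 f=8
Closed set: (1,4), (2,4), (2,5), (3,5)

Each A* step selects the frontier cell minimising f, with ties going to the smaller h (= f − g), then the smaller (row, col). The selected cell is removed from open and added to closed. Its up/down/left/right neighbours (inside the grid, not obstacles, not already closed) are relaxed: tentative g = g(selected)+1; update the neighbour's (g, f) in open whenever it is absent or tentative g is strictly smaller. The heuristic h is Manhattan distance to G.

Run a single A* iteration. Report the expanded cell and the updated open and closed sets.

step 1: expand (0,4) (f=6, h=2) → closed; open now [(0,5) g=5 f=8, (1,3) g=4 f=6, (2,3) g=3 f=6, (2,6) g=2 f=8, (3,4) g=1 f=6, (3,6) g=1 f=8, (4,5) g=1 f=8]

expanded=(0,4); open=[(0,5) g=5 f=8, (1,3) g=4 f=6, (2,3) g=3 f=6, (2,6) g=2 f=8, (3,4) g=1 f=6, (3,6) g=1 f=8, (4,5) g=1 f=8]; closed=[(0,4), (1,4), (2,4), (2,5), (3,5)]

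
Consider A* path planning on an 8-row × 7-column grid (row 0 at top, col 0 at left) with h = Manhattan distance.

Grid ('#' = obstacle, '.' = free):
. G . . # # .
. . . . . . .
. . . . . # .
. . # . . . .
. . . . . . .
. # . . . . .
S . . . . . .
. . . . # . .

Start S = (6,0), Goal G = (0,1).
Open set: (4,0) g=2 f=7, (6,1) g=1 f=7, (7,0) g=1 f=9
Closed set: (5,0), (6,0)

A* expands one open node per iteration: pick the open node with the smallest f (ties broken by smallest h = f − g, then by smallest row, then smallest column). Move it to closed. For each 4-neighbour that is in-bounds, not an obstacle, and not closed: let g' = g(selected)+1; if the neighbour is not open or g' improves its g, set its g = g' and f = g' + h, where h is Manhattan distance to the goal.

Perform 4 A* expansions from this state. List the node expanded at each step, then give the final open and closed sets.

step 1: expand (4,0) (f=7, h=5) → closed; open now [(3,0) g=3 f=7, (4,1) g=3 f=7, (6,1) g=1 f=7, (7,0) g=1 f=9]
step 2: expand (3,0) (f=7, h=4) → closed; open now [(2,0) g=4 f=7, (3,1) g=4 f=7, (4,1) g=3 f=7, (6,1) g=1 f=7, (7,0) g=1 f=9]
step 3: expand (2,0) (f=7, h=3) → closed; open now [(1,0) g=5 f=7, (2,1) g=5 f=7, (3,1) g=4 f=7, (4,1) g=3 f=7, (6,1) g=1 f=7, (7,0) g=1 f=9]
step 4: expand (1,0) (f=7, h=2) → closed; open now [(0,0) g=6 f=7, (1,1) g=6 f=7, (2,1) g=5 f=7, (3,1) g=4 f=7, (4,1) g=3 f=7, (6,1) g=1 f=7, (7,0) g=1 f=9]

order=[(4,0) → (3,0) → (2,0) → (1,0)]; open=[(0,0) g=6 f=7, (1,1) g=6 f=7, (2,1) g=5 f=7, (3,1) g=4 f=7, (4,1) g=3 f=7, (6,1) g=1 f=7, (7,0) g=1 f=9]; closed=[(1,0), (2,0), (3,0), (4,0), (5,0), (6,0)]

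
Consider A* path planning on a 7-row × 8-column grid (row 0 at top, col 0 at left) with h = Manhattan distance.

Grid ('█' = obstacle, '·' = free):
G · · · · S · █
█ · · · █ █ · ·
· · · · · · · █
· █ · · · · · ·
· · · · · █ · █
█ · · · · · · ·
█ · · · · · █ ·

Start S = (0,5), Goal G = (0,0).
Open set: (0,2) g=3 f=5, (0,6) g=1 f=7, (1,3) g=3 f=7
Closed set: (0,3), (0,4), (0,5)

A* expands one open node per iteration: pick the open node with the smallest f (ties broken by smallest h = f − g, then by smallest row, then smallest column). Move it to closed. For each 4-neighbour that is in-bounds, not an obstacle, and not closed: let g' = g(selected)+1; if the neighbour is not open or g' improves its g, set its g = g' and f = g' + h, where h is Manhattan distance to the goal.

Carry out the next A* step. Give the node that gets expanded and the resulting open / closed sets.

expanded=(0,2); open=[(0,1) g=4 f=5, (0,6) g=1 f=7, (1,2) g=4 f=7, (1,3) g=3 f=7]; closed=[(0,2), (0,3), (0,4), (0,5)]

step 1: expand (0,2) (f=5, h=2) → closed; open now [(0,1) g=4 f=5, (0,6) g=1 f=7, (1,2) g=4 f=7, (1,3) g=3 f=7]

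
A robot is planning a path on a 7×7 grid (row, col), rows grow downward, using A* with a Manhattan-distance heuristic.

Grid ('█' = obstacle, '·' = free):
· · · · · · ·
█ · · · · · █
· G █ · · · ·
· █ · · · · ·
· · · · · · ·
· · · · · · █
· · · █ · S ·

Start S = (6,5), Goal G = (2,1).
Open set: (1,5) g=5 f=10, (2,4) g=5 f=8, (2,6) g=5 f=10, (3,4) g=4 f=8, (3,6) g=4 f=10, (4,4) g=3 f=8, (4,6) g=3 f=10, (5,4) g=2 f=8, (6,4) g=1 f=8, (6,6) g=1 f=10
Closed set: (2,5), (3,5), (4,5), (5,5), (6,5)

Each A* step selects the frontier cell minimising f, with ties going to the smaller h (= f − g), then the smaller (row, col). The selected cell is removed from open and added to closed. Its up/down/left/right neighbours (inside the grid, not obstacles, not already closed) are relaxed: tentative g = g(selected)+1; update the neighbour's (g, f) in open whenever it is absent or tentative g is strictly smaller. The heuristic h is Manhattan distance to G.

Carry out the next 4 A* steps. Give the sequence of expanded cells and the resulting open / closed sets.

order=[(2,4) → (2,3) → (3,4) → (3,3)]; open=[(1,3) g=7 f=10, (1,4) g=6 f=10, (1,5) g=5 f=10, (2,6) g=5 f=10, (3,2) g=6 f=8, (3,6) g=4 f=10, (4,3) g=6 f=10, (4,4) g=3 f=8, (4,6) g=3 f=10, (5,4) g=2 f=8, (6,4) g=1 f=8, (6,6) g=1 f=10]; closed=[(2,3), (2,4), (2,5), (3,3), (3,4), (3,5), (4,5), (5,5), (6,5)]

step 1: expand (2,4) (f=8, h=3) → closed; open now [(1,4) g=6 f=10, (1,5) g=5 f=10, (2,3) g=6 f=8, (2,6) g=5 f=10, (3,4) g=4 f=8, (3,6) g=4 f=10, (4,4) g=3 f=8, (4,6) g=3 f=10, (5,4) g=2 f=8, (6,4) g=1 f=8, (6,6) g=1 f=10]
step 2: expand (2,3) (f=8, h=2) → closed; open now [(1,3) g=7 f=10, (1,4) g=6 f=10, (1,5) g=5 f=10, (2,6) g=5 f=10, (3,3) g=7 f=10, (3,4) g=4 f=8, (3,6) g=4 f=10, (4,4) g=3 f=8, (4,6) g=3 f=10, (5,4) g=2 f=8, (6,4) g=1 f=8, (6,6) g=1 f=10]
step 3: expand (3,4) (f=8, h=4) → closed; open now [(1,3) g=7 f=10, (1,4) g=6 f=10, (1,5) g=5 f=10, (2,6) g=5 f=10, (3,3) g=5 f=8, (3,6) g=4 f=10, (4,4) g=3 f=8, (4,6) g=3 f=10, (5,4) g=2 f=8, (6,4) g=1 f=8, (6,6) g=1 f=10]
step 4: expand (3,3) (f=8, h=3) → closed; open now [(1,3) g=7 f=10, (1,4) g=6 f=10, (1,5) g=5 f=10, (2,6) g=5 f=10, (3,2) g=6 f=8, (3,6) g=4 f=10, (4,3) g=6 f=10, (4,4) g=3 f=8, (4,6) g=3 f=10, (5,4) g=2 f=8, (6,4) g=1 f=8, (6,6) g=1 f=10]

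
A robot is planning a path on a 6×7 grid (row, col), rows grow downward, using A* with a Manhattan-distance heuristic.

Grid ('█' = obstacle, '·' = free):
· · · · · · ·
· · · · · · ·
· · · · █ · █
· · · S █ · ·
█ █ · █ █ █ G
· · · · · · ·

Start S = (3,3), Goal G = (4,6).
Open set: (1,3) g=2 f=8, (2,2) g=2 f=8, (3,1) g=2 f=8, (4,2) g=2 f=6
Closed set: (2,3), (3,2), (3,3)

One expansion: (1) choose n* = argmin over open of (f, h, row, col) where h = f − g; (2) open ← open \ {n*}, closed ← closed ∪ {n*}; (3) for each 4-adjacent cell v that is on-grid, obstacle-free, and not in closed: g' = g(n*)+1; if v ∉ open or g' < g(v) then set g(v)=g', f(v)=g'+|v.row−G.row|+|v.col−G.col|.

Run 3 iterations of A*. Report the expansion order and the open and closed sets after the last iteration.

order=[(4,2) → (5,2) → (5,3)]; open=[(1,3) g=2 f=8, (2,2) g=2 f=8, (3,1) g=2 f=8, (5,1) g=4 f=10, (5,4) g=5 f=8]; closed=[(2,3), (3,2), (3,3), (4,2), (5,2), (5,3)]

step 1: expand (4,2) (f=6, h=4) → closed; open now [(1,3) g=2 f=8, (2,2) g=2 f=8, (3,1) g=2 f=8, (5,2) g=3 f=8]
step 2: expand (5,2) (f=8, h=5) → closed; open now [(1,3) g=2 f=8, (2,2) g=2 f=8, (3,1) g=2 f=8, (5,1) g=4 f=10, (5,3) g=4 f=8]
step 3: expand (5,3) (f=8, h=4) → closed; open now [(1,3) g=2 f=8, (2,2) g=2 f=8, (3,1) g=2 f=8, (5,1) g=4 f=10, (5,4) g=5 f=8]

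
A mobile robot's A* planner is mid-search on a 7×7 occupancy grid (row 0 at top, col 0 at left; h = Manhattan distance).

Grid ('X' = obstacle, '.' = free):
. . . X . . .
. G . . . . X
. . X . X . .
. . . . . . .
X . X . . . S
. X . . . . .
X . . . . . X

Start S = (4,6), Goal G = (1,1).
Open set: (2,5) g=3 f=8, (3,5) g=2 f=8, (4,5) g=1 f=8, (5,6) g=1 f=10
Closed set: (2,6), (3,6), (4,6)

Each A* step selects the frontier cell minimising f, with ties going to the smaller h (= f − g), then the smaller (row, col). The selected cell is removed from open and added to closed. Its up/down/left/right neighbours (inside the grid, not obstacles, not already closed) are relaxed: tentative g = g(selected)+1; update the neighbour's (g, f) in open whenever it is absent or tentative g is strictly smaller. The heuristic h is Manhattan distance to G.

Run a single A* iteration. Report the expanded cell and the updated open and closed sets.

step 1: expand (2,5) (f=8, h=5) → closed; open now [(1,5) g=4 f=8, (3,5) g=2 f=8, (4,5) g=1 f=8, (5,6) g=1 f=10]

expanded=(2,5); open=[(1,5) g=4 f=8, (3,5) g=2 f=8, (4,5) g=1 f=8, (5,6) g=1 f=10]; closed=[(2,5), (2,6), (3,6), (4,6)]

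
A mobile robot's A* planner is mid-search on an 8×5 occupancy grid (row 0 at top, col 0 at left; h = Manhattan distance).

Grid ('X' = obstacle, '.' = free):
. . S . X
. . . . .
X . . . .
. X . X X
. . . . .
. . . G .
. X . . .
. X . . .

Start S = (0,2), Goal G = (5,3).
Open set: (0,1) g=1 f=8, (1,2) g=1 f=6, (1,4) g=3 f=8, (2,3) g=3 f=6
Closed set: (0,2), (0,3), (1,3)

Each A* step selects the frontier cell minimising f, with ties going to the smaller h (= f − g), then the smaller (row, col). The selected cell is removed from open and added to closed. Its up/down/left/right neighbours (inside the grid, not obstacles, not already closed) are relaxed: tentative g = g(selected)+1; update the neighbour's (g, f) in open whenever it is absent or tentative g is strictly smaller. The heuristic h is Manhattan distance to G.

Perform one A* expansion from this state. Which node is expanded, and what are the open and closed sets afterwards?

step 1: expand (2,3) (f=6, h=3) → closed; open now [(0,1) g=1 f=8, (1,2) g=1 f=6, (1,4) g=3 f=8, (2,2) g=4 f=8, (2,4) g=4 f=8]

expanded=(2,3); open=[(0,1) g=1 f=8, (1,2) g=1 f=6, (1,4) g=3 f=8, (2,2) g=4 f=8, (2,4) g=4 f=8]; closed=[(0,2), (0,3), (1,3), (2,3)]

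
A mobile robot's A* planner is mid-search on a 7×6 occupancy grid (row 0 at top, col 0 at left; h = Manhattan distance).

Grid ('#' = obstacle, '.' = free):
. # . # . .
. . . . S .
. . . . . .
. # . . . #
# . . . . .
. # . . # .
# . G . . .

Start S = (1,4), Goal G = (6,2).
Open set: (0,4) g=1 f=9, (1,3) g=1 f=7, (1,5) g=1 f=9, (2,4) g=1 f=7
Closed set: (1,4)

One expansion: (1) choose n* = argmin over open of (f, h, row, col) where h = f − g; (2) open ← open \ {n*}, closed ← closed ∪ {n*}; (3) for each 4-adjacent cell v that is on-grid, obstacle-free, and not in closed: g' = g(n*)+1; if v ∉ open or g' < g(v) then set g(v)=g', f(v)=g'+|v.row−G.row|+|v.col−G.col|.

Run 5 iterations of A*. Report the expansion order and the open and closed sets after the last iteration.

order=[(1,3) → (1,2) → (2,2) → (3,2) → (4,2)]; open=[(0,2) g=3 f=9, (0,4) g=1 f=9, (1,1) g=3 f=9, (1,5) g=1 f=9, (2,1) g=4 f=9, (2,3) g=2 f=7, (2,4) g=1 f=7, (3,3) g=5 f=9, (4,1) g=6 f=9, (4,3) g=6 f=9, (5,2) g=6 f=7]; closed=[(1,2), (1,3), (1,4), (2,2), (3,2), (4,2)]

step 1: expand (1,3) (f=7, h=6) → closed; open now [(0,4) g=1 f=9, (1,2) g=2 f=7, (1,5) g=1 f=9, (2,3) g=2 f=7, (2,4) g=1 f=7]
step 2: expand (1,2) (f=7, h=5) → closed; open now [(0,2) g=3 f=9, (0,4) g=1 f=9, (1,1) g=3 f=9, (1,5) g=1 f=9, (2,2) g=3 f=7, (2,3) g=2 f=7, (2,4) g=1 f=7]
step 3: expand (2,2) (f=7, h=4) → closed; open now [(0,2) g=3 f=9, (0,4) g=1 f=9, (1,1) g=3 f=9, (1,5) g=1 f=9, (2,1) g=4 f=9, (2,3) g=2 f=7, (2,4) g=1 f=7, (3,2) g=4 f=7]
step 4: expand (3,2) (f=7, h=3) → closed; open now [(0,2) g=3 f=9, (0,4) g=1 f=9, (1,1) g=3 f=9, (1,5) g=1 f=9, (2,1) g=4 f=9, (2,3) g=2 f=7, (2,4) g=1 f=7, (3,3) g=5 f=9, (4,2) g=5 f=7]
step 5: expand (4,2) (f=7, h=2) → closed; open now [(0,2) g=3 f=9, (0,4) g=1 f=9, (1,1) g=3 f=9, (1,5) g=1 f=9, (2,1) g=4 f=9, (2,3) g=2 f=7, (2,4) g=1 f=7, (3,3) g=5 f=9, (4,1) g=6 f=9, (4,3) g=6 f=9, (5,2) g=6 f=7]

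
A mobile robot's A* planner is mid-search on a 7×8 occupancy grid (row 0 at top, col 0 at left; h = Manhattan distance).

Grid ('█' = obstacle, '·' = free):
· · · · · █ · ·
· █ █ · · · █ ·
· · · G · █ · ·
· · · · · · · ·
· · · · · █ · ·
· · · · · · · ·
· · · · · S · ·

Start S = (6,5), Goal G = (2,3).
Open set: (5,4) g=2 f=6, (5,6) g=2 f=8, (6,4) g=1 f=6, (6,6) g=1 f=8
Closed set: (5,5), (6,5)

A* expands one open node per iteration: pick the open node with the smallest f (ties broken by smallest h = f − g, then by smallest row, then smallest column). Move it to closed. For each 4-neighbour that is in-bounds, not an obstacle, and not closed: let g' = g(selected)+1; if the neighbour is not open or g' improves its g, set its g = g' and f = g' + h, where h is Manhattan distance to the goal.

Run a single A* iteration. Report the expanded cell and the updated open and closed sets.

step 1: expand (5,4) (f=6, h=4) → closed; open now [(4,4) g=3 f=6, (5,3) g=3 f=6, (5,6) g=2 f=8, (6,4) g=1 f=6, (6,6) g=1 f=8]

expanded=(5,4); open=[(4,4) g=3 f=6, (5,3) g=3 f=6, (5,6) g=2 f=8, (6,4) g=1 f=6, (6,6) g=1 f=8]; closed=[(5,4), (5,5), (6,5)]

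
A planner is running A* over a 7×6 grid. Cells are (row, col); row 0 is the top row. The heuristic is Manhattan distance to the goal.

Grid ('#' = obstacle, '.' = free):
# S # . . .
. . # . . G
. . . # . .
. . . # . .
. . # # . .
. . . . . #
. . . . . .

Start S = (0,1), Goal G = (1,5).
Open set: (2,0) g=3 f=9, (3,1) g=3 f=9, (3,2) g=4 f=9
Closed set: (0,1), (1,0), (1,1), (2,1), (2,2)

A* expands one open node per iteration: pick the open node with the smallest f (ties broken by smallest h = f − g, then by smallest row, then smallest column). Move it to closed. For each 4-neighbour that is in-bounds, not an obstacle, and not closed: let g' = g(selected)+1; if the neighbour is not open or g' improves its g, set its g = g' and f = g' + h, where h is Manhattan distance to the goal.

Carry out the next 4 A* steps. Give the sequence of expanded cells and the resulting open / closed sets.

order=[(3,2) → (2,0) → (3,1) → (3,0)]; open=[(4,0) g=5 f=13, (4,1) g=4 f=11]; closed=[(0,1), (1,0), (1,1), (2,0), (2,1), (2,2), (3,0), (3,1), (3,2)]

step 1: expand (3,2) (f=9, h=5) → closed; open now [(2,0) g=3 f=9, (3,1) g=3 f=9]
step 2: expand (2,0) (f=9, h=6) → closed; open now [(3,0) g=4 f=11, (3,1) g=3 f=9]
step 3: expand (3,1) (f=9, h=6) → closed; open now [(3,0) g=4 f=11, (4,1) g=4 f=11]
step 4: expand (3,0) (f=11, h=7) → closed; open now [(4,0) g=5 f=13, (4,1) g=4 f=11]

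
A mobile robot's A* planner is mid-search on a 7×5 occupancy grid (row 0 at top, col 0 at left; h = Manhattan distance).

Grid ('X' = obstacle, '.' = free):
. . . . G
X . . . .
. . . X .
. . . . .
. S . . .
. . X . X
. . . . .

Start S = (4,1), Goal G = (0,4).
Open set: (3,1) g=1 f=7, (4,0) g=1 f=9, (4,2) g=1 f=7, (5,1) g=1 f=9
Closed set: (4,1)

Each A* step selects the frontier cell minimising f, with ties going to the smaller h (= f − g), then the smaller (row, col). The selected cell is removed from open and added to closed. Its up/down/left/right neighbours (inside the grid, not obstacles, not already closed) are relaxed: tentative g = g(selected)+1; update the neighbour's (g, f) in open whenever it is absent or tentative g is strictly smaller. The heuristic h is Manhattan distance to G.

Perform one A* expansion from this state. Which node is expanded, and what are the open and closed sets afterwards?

expanded=(3,1); open=[(2,1) g=2 f=7, (3,0) g=2 f=9, (3,2) g=2 f=7, (4,0) g=1 f=9, (4,2) g=1 f=7, (5,1) g=1 f=9]; closed=[(3,1), (4,1)]

step 1: expand (3,1) (f=7, h=6) → closed; open now [(2,1) g=2 f=7, (3,0) g=2 f=9, (3,2) g=2 f=7, (4,0) g=1 f=9, (4,2) g=1 f=7, (5,1) g=1 f=9]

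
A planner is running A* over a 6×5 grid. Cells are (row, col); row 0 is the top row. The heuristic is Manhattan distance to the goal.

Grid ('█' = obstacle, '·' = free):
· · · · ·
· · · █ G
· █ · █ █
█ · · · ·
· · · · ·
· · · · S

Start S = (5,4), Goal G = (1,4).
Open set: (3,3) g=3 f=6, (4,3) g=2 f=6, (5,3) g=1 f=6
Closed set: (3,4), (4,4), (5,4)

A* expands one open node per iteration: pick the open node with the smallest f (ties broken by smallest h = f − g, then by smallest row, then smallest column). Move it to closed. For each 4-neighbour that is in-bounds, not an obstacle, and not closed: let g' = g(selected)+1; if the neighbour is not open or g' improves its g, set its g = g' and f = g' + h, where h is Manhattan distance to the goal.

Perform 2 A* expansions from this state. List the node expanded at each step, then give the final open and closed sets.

order=[(3,3) → (4,3)]; open=[(3,2) g=4 f=8, (4,2) g=3 f=8, (5,3) g=1 f=6]; closed=[(3,3), (3,4), (4,3), (4,4), (5,4)]

step 1: expand (3,3) (f=6, h=3) → closed; open now [(3,2) g=4 f=8, (4,3) g=2 f=6, (5,3) g=1 f=6]
step 2: expand (4,3) (f=6, h=4) → closed; open now [(3,2) g=4 f=8, (4,2) g=3 f=8, (5,3) g=1 f=6]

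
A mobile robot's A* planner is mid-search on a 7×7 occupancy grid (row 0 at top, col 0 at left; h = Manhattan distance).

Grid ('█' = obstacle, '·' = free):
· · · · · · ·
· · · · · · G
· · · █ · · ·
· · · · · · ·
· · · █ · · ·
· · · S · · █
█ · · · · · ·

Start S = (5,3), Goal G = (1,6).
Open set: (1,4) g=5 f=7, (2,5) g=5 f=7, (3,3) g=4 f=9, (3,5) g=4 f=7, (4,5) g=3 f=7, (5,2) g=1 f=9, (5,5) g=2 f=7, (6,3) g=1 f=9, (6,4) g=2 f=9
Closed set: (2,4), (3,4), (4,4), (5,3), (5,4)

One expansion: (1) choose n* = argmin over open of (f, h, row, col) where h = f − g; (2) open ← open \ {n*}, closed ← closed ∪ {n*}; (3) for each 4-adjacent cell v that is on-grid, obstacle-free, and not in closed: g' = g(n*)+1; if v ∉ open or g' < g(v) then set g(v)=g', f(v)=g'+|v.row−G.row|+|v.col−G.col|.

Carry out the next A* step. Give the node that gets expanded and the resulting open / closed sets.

expanded=(1,4); open=[(0,4) g=6 f=9, (1,3) g=6 f=9, (1,5) g=6 f=7, (2,5) g=5 f=7, (3,3) g=4 f=9, (3,5) g=4 f=7, (4,5) g=3 f=7, (5,2) g=1 f=9, (5,5) g=2 f=7, (6,3) g=1 f=9, (6,4) g=2 f=9]; closed=[(1,4), (2,4), (3,4), (4,4), (5,3), (5,4)]

step 1: expand (1,4) (f=7, h=2) → closed; open now [(0,4) g=6 f=9, (1,3) g=6 f=9, (1,5) g=6 f=7, (2,5) g=5 f=7, (3,3) g=4 f=9, (3,5) g=4 f=7, (4,5) g=3 f=7, (5,2) g=1 f=9, (5,5) g=2 f=7, (6,3) g=1 f=9, (6,4) g=2 f=9]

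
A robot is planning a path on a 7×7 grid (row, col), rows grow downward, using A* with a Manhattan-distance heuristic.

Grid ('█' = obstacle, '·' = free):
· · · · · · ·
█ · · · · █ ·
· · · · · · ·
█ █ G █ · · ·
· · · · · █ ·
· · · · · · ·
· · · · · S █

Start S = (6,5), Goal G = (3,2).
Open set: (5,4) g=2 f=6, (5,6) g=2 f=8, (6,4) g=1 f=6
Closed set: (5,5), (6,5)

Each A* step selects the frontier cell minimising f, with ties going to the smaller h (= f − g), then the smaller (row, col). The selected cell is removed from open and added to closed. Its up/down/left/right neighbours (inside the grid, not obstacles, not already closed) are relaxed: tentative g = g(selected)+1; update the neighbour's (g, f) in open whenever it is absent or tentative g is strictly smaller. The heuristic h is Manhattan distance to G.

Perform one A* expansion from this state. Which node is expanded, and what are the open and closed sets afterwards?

step 1: expand (5,4) (f=6, h=4) → closed; open now [(4,4) g=3 f=6, (5,3) g=3 f=6, (5,6) g=2 f=8, (6,4) g=1 f=6]

expanded=(5,4); open=[(4,4) g=3 f=6, (5,3) g=3 f=6, (5,6) g=2 f=8, (6,4) g=1 f=6]; closed=[(5,4), (5,5), (6,5)]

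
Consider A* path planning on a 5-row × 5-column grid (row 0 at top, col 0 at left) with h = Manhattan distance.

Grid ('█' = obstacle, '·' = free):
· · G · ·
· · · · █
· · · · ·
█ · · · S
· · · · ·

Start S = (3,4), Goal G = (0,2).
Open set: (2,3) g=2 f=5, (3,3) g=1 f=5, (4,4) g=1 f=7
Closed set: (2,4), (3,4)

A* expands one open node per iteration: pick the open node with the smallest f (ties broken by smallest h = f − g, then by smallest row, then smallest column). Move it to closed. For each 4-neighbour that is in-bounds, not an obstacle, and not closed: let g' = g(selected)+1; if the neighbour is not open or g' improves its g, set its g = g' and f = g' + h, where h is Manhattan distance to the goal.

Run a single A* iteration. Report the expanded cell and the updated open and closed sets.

step 1: expand (2,3) (f=5, h=3) → closed; open now [(1,3) g=3 f=5, (2,2) g=3 f=5, (3,3) g=1 f=5, (4,4) g=1 f=7]

expanded=(2,3); open=[(1,3) g=3 f=5, (2,2) g=3 f=5, (3,3) g=1 f=5, (4,4) g=1 f=7]; closed=[(2,3), (2,4), (3,4)]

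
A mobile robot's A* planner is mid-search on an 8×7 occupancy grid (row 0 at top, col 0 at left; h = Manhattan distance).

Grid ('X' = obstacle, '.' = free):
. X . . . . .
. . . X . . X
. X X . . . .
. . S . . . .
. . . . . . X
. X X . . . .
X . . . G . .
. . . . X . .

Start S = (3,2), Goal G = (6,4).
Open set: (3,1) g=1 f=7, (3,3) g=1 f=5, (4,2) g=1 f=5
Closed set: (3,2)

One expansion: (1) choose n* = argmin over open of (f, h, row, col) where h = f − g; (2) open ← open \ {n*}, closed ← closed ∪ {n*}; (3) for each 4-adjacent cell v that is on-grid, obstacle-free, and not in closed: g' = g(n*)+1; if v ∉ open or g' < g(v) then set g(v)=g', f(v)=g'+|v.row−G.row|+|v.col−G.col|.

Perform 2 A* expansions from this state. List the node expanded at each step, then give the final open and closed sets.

order=[(3,3) → (3,4)]; open=[(2,3) g=2 f=7, (2,4) g=3 f=7, (3,1) g=1 f=7, (3,5) g=3 f=7, (4,2) g=1 f=5, (4,3) g=2 f=5, (4,4) g=3 f=5]; closed=[(3,2), (3,3), (3,4)]

step 1: expand (3,3) (f=5, h=4) → closed; open now [(2,3) g=2 f=7, (3,1) g=1 f=7, (3,4) g=2 f=5, (4,2) g=1 f=5, (4,3) g=2 f=5]
step 2: expand (3,4) (f=5, h=3) → closed; open now [(2,3) g=2 f=7, (2,4) g=3 f=7, (3,1) g=1 f=7, (3,5) g=3 f=7, (4,2) g=1 f=5, (4,3) g=2 f=5, (4,4) g=3 f=5]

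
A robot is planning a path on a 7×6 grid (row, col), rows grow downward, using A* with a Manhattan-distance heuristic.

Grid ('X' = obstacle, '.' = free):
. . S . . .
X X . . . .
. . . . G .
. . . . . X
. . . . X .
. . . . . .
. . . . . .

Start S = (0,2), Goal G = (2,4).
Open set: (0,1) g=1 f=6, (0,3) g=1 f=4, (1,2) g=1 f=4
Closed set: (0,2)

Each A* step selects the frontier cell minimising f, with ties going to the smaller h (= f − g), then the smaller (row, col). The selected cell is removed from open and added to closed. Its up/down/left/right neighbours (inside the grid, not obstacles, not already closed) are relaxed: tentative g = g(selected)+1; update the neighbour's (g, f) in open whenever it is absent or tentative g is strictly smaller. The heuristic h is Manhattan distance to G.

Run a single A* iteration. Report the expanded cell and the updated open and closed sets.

step 1: expand (0,3) (f=4, h=3) → closed; open now [(0,1) g=1 f=6, (0,4) g=2 f=4, (1,2) g=1 f=4, (1,3) g=2 f=4]

expanded=(0,3); open=[(0,1) g=1 f=6, (0,4) g=2 f=4, (1,2) g=1 f=4, (1,3) g=2 f=4]; closed=[(0,2), (0,3)]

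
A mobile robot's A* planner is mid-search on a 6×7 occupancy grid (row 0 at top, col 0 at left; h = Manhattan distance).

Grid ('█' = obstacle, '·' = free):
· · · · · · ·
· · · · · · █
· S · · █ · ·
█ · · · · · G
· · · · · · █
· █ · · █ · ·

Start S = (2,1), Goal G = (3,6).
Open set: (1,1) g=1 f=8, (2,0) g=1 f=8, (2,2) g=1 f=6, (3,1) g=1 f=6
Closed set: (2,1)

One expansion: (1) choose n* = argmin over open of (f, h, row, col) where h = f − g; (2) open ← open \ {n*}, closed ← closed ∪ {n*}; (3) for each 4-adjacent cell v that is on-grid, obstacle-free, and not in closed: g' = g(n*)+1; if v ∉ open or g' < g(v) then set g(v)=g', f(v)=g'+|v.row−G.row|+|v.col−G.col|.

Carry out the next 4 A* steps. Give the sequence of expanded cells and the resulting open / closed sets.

step 1: expand (2,2) (f=6, h=5) → closed; open now [(1,1) g=1 f=8, (1,2) g=2 f=8, (2,0) g=1 f=8, (2,3) g=2 f=6, (3,1) g=1 f=6, (3,2) g=2 f=6]
step 2: expand (2,3) (f=6, h=4) → closed; open now [(1,1) g=1 f=8, (1,2) g=2 f=8, (1,3) g=3 f=8, (2,0) g=1 f=8, (3,1) g=1 f=6, (3,2) g=2 f=6, (3,3) g=3 f=6]
step 3: expand (3,3) (f=6, h=3) → closed; open now [(1,1) g=1 f=8, (1,2) g=2 f=8, (1,3) g=3 f=8, (2,0) g=1 f=8, (3,1) g=1 f=6, (3,2) g=2 f=6, (3,4) g=4 f=6, (4,3) g=4 f=8]
step 4: expand (3,4) (f=6, h=2) → closed; open now [(1,1) g=1 f=8, (1,2) g=2 f=8, (1,3) g=3 f=8, (2,0) g=1 f=8, (3,1) g=1 f=6, (3,2) g=2 f=6, (3,5) g=5 f=6, (4,3) g=4 f=8, (4,4) g=5 f=8]

order=[(2,2) → (2,3) → (3,3) → (3,4)]; open=[(1,1) g=1 f=8, (1,2) g=2 f=8, (1,3) g=3 f=8, (2,0) g=1 f=8, (3,1) g=1 f=6, (3,2) g=2 f=6, (3,5) g=5 f=6, (4,3) g=4 f=8, (4,4) g=5 f=8]; closed=[(2,1), (2,2), (2,3), (3,3), (3,4)]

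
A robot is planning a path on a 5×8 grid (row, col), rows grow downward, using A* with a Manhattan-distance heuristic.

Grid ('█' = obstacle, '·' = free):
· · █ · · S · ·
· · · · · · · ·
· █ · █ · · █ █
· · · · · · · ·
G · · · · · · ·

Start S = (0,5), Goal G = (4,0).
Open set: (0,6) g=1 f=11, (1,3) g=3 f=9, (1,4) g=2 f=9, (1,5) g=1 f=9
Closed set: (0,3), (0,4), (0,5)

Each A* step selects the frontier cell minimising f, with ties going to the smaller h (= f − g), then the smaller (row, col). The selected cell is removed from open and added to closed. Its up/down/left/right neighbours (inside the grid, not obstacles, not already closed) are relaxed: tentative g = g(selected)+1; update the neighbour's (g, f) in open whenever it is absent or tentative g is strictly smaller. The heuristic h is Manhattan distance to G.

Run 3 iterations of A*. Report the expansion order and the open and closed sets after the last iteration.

step 1: expand (1,3) (f=9, h=6) → closed; open now [(0,6) g=1 f=11, (1,2) g=4 f=9, (1,4) g=2 f=9, (1,5) g=1 f=9]
step 2: expand (1,2) (f=9, h=5) → closed; open now [(0,6) g=1 f=11, (1,1) g=5 f=9, (1,4) g=2 f=9, (1,5) g=1 f=9, (2,2) g=5 f=9]
step 3: expand (1,1) (f=9, h=4) → closed; open now [(0,1) g=6 f=11, (0,6) g=1 f=11, (1,0) g=6 f=9, (1,4) g=2 f=9, (1,5) g=1 f=9, (2,2) g=5 f=9]

order=[(1,3) → (1,2) → (1,1)]; open=[(0,1) g=6 f=11, (0,6) g=1 f=11, (1,0) g=6 f=9, (1,4) g=2 f=9, (1,5) g=1 f=9, (2,2) g=5 f=9]; closed=[(0,3), (0,4), (0,5), (1,1), (1,2), (1,3)]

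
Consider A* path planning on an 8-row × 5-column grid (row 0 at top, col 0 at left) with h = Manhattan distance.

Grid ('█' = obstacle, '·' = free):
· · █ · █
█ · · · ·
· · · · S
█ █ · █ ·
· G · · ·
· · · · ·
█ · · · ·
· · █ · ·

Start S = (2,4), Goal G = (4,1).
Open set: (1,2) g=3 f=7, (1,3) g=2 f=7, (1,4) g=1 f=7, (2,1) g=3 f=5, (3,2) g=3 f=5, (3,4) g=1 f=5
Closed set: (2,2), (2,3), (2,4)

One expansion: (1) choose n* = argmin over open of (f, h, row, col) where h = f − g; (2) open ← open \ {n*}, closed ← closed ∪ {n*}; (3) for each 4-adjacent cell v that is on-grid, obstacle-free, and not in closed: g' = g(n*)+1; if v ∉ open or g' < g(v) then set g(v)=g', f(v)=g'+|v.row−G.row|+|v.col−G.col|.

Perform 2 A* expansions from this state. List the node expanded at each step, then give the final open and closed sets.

step 1: expand (2,1) (f=5, h=2) → closed; open now [(1,1) g=4 f=7, (1,2) g=3 f=7, (1,3) g=2 f=7, (1,4) g=1 f=7, (2,0) g=4 f=7, (3,2) g=3 f=5, (3,4) g=1 f=5]
step 2: expand (3,2) (f=5, h=2) → closed; open now [(1,1) g=4 f=7, (1,2) g=3 f=7, (1,3) g=2 f=7, (1,4) g=1 f=7, (2,0) g=4 f=7, (3,4) g=1 f=5, (4,2) g=4 f=5]

order=[(2,1) → (3,2)]; open=[(1,1) g=4 f=7, (1,2) g=3 f=7, (1,3) g=2 f=7, (1,4) g=1 f=7, (2,0) g=4 f=7, (3,4) g=1 f=5, (4,2) g=4 f=5]; closed=[(2,1), (2,2), (2,3), (2,4), (3,2)]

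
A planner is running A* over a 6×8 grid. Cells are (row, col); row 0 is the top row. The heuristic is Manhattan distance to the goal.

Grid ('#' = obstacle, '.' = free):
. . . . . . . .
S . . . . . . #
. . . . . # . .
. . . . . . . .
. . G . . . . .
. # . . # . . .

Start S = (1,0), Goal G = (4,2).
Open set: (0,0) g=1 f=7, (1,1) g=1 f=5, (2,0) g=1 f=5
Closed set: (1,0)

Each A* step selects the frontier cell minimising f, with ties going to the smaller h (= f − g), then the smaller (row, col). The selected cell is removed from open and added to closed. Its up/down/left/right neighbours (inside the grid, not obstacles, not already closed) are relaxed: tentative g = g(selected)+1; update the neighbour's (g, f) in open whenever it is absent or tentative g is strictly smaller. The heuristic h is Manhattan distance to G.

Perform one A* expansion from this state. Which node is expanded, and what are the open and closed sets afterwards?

step 1: expand (1,1) (f=5, h=4) → closed; open now [(0,0) g=1 f=7, (0,1) g=2 f=7, (1,2) g=2 f=5, (2,0) g=1 f=5, (2,1) g=2 f=5]

expanded=(1,1); open=[(0,0) g=1 f=7, (0,1) g=2 f=7, (1,2) g=2 f=5, (2,0) g=1 f=5, (2,1) g=2 f=5]; closed=[(1,0), (1,1)]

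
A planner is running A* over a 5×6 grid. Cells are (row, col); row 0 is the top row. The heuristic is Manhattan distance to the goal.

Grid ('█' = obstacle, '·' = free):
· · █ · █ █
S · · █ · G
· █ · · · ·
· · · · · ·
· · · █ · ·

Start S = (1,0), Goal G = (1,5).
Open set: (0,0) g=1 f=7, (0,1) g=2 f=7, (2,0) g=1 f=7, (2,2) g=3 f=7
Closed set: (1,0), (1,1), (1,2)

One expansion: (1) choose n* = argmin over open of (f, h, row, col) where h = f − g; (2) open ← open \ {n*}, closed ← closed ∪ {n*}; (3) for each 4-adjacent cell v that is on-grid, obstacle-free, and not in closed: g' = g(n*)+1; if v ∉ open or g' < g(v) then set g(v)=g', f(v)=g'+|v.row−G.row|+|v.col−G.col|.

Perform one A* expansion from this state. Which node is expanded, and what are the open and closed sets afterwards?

step 1: expand (2,2) (f=7, h=4) → closed; open now [(0,0) g=1 f=7, (0,1) g=2 f=7, (2,0) g=1 f=7, (2,3) g=4 f=7, (3,2) g=4 f=9]

expanded=(2,2); open=[(0,0) g=1 f=7, (0,1) g=2 f=7, (2,0) g=1 f=7, (2,3) g=4 f=7, (3,2) g=4 f=9]; closed=[(1,0), (1,1), (1,2), (2,2)]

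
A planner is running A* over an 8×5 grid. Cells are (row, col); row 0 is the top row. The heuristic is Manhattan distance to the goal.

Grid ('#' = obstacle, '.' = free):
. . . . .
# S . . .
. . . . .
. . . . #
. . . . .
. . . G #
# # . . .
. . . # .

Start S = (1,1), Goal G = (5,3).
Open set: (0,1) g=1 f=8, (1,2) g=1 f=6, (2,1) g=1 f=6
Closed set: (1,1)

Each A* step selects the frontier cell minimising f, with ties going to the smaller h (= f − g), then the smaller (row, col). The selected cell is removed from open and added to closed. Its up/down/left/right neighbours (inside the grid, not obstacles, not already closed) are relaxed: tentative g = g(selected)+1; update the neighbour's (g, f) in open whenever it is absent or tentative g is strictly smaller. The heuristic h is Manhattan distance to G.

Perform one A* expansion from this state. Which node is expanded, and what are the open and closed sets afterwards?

expanded=(1,2); open=[(0,1) g=1 f=8, (0,2) g=2 f=8, (1,3) g=2 f=6, (2,1) g=1 f=6, (2,2) g=2 f=6]; closed=[(1,1), (1,2)]

step 1: expand (1,2) (f=6, h=5) → closed; open now [(0,1) g=1 f=8, (0,2) g=2 f=8, (1,3) g=2 f=6, (2,1) g=1 f=6, (2,2) g=2 f=6]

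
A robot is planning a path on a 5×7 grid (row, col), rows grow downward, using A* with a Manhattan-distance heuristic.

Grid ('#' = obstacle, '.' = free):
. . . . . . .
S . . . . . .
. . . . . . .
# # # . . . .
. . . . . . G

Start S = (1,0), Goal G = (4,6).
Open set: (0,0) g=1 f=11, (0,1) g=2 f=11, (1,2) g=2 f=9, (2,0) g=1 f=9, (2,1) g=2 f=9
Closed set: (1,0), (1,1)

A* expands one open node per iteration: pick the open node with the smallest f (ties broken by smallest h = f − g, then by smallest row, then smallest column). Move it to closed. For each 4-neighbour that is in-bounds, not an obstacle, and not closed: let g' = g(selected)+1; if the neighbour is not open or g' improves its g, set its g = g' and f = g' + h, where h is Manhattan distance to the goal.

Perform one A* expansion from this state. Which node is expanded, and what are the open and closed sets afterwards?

expanded=(1,2); open=[(0,0) g=1 f=11, (0,1) g=2 f=11, (0,2) g=3 f=11, (1,3) g=3 f=9, (2,0) g=1 f=9, (2,1) g=2 f=9, (2,2) g=3 f=9]; closed=[(1,0), (1,1), (1,2)]

step 1: expand (1,2) (f=9, h=7) → closed; open now [(0,0) g=1 f=11, (0,1) g=2 f=11, (0,2) g=3 f=11, (1,3) g=3 f=9, (2,0) g=1 f=9, (2,1) g=2 f=9, (2,2) g=3 f=9]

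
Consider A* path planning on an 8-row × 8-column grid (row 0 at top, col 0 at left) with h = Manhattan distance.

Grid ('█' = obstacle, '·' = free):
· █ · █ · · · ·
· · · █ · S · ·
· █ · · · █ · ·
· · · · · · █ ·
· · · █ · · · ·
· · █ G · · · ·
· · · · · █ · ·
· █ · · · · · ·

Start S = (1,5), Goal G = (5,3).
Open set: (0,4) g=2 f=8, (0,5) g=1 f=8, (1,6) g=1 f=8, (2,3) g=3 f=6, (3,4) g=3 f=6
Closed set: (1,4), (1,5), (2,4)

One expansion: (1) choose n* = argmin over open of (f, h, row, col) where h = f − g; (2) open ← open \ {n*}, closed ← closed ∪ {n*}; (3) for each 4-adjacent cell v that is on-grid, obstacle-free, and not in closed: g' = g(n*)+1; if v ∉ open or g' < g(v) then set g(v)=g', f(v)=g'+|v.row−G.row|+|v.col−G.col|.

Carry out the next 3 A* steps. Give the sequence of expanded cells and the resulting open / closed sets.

step 1: expand (2,3) (f=6, h=3) → closed; open now [(0,4) g=2 f=8, (0,5) g=1 f=8, (1,6) g=1 f=8, (2,2) g=4 f=8, (3,3) g=4 f=6, (3,4) g=3 f=6]
step 2: expand (3,3) (f=6, h=2) → closed; open now [(0,4) g=2 f=8, (0,5) g=1 f=8, (1,6) g=1 f=8, (2,2) g=4 f=8, (3,2) g=5 f=8, (3,4) g=3 f=6]
step 3: expand (3,4) (f=6, h=3) → closed; open now [(0,4) g=2 f=8, (0,5) g=1 f=8, (1,6) g=1 f=8, (2,2) g=4 f=8, (3,2) g=5 f=8, (3,5) g=4 f=8, (4,4) g=4 f=6]

order=[(2,3) → (3,3) → (3,4)]; open=[(0,4) g=2 f=8, (0,5) g=1 f=8, (1,6) g=1 f=8, (2,2) g=4 f=8, (3,2) g=5 f=8, (3,5) g=4 f=8, (4,4) g=4 f=6]; closed=[(1,4), (1,5), (2,3), (2,4), (3,3), (3,4)]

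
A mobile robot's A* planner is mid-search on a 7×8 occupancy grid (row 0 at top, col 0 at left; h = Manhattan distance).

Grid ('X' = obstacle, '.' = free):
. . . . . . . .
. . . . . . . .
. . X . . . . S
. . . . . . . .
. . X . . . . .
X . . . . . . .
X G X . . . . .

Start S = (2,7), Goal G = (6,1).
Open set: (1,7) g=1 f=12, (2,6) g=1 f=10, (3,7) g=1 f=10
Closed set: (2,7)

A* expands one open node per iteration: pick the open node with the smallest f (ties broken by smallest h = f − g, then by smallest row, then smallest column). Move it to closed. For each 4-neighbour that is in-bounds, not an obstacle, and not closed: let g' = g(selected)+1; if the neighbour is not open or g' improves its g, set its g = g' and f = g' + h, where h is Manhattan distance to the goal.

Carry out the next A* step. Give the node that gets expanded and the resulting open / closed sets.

expanded=(2,6); open=[(1,6) g=2 f=12, (1,7) g=1 f=12, (2,5) g=2 f=10, (3,6) g=2 f=10, (3,7) g=1 f=10]; closed=[(2,6), (2,7)]

step 1: expand (2,6) (f=10, h=9) → closed; open now [(1,6) g=2 f=12, (1,7) g=1 f=12, (2,5) g=2 f=10, (3,6) g=2 f=10, (3,7) g=1 f=10]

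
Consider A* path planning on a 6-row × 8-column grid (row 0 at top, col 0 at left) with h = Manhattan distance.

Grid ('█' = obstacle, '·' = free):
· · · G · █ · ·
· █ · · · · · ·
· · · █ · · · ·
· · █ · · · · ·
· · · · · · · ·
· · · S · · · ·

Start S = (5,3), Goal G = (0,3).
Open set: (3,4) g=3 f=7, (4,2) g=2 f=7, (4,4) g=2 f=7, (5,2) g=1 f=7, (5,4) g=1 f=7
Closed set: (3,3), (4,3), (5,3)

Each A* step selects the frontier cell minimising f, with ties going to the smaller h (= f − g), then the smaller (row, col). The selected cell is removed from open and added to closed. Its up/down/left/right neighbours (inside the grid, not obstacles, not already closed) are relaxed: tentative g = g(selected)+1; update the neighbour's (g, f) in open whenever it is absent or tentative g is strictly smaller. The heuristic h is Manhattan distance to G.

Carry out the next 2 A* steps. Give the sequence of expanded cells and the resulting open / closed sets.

order=[(3,4) → (2,4)]; open=[(1,4) g=5 f=7, (2,5) g=5 f=9, (3,5) g=4 f=9, (4,2) g=2 f=7, (4,4) g=2 f=7, (5,2) g=1 f=7, (5,4) g=1 f=7]; closed=[(2,4), (3,3), (3,4), (4,3), (5,3)]

step 1: expand (3,4) (f=7, h=4) → closed; open now [(2,4) g=4 f=7, (3,5) g=4 f=9, (4,2) g=2 f=7, (4,4) g=2 f=7, (5,2) g=1 f=7, (5,4) g=1 f=7]
step 2: expand (2,4) (f=7, h=3) → closed; open now [(1,4) g=5 f=7, (2,5) g=5 f=9, (3,5) g=4 f=9, (4,2) g=2 f=7, (4,4) g=2 f=7, (5,2) g=1 f=7, (5,4) g=1 f=7]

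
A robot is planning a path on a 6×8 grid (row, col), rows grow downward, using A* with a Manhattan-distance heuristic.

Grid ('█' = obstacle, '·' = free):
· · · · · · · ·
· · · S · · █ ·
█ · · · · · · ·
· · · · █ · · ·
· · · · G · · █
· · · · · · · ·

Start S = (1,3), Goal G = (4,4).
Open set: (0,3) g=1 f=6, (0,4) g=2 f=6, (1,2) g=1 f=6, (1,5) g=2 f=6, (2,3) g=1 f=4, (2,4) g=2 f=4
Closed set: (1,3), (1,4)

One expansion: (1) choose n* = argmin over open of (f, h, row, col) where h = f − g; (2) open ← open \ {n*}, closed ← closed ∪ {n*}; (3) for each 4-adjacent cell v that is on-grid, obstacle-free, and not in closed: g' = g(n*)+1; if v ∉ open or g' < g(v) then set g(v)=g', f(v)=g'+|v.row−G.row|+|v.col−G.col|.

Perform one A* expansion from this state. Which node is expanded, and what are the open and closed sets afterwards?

step 1: expand (2,4) (f=4, h=2) → closed; open now [(0,3) g=1 f=6, (0,4) g=2 f=6, (1,2) g=1 f=6, (1,5) g=2 f=6, (2,3) g=1 f=4, (2,5) g=3 f=6]

expanded=(2,4); open=[(0,3) g=1 f=6, (0,4) g=2 f=6, (1,2) g=1 f=6, (1,5) g=2 f=6, (2,3) g=1 f=4, (2,5) g=3 f=6]; closed=[(1,3), (1,4), (2,4)]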